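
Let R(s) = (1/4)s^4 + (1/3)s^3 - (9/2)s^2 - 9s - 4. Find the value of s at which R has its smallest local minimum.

3

Critical points: R'(s) = s^3 + s^2 - 9s - 9 vanishes at s = -3, -1, 3.
Second-derivative test with R''(s) = 3s^2 + 2s - 9: R''(-3) = 12 > 0 ⇒ local minimum; R''(-1) = -8 < 0 ⇒ local maximum; R''(3) = 24 > 0 ⇒ local minimum.
Thus R has its smallest local minimum at s = 3, with value -169/4.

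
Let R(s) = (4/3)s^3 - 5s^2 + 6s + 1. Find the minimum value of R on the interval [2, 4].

11/3

Differentiating, R'(s) = 4s^2 - 10s + 6; which has no zeros in [2, 4].
Evaluating at the critical points and endpoints: R(2) = 11/3,  R(4) = 91/3.
Hence the absolute minimum is 11/3 at s = 2.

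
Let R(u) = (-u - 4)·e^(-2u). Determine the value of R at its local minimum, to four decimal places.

-548.3166

R'(u) = (-1)·e^(-2u) + (-u - 4)·(-2)·e^(-2u) = (2u + 7)·e^(-2u). Since e^(-2u) > 0, the only critical point is u = -7/2.
R''(-7/2) has the same sign as 2 > 0, so this is a local minimum.
R(-7/2) = (-1/2)·e^(7) ≈ -548.3166.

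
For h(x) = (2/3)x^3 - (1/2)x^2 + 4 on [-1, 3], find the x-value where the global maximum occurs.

Differentiating, h'(x) = 2x^2 - x; which vanishes at x = 0 and x = 1/2.
Compare values at every candidate in [-1, 3]: h(-1) = 17/6, h(0) = 4, h(1/2) = 95/24, h(3) = 35/2.
The maximum over the interval is 35/2, attained at x = 3.

3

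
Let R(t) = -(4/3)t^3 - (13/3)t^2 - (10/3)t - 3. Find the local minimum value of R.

-268/81

R'(t) = -4t^2 - (26/3)t - 10/3. Setting R'(t) = 0 gives t ∈ {-5/3, -1/2}.
Second-derivative test with R''(t) = -8t - 26/3: R''(-5/3) = 14/3 > 0 ⇒ local minimum; R''(-1/2) = -14/3 < 0 ⇒ local maximum.
So the local minimum value is R(-5/3) = -268/81.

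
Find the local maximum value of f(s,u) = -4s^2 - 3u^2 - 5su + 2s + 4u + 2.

82/23

∂f/∂s = -8s - 5u + 2 = 0 and ∂f/∂u = -5s - 6u + 4 = 0, so (s, u) = (-8/23, 22/23).
The Hessian has f_{ss} = -8, f_{uu} = -6, f_{su} = -5, giving D = 23 > 0 with f_{ss} < 0, so the point is a local maximum.
f(-8/23, 22/23) = 82/23.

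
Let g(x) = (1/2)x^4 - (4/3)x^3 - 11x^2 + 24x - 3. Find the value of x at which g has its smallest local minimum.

Critical points: g'(x) = 2x^3 - 4x^2 - 22x + 24 vanishes at x = -3, 1, 4.
Since g''(x) = 6x^2 - 8x - 22, we get g''(-3) = 56 > 0 ⇒ local minimum; g''(1) = -24 < 0 ⇒ local maximum; g''(4) = 42 > 0 ⇒ local minimum.
Thus g has its smallest local minimum at x = -3, with value -195/2.

-3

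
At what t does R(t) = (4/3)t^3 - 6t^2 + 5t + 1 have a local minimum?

R'(t) = 4t^2 - 12t + 5 = 0 at t = 1/2, 5/2.
Second-derivative test with R''(t) = 8t - 12: R''(1/2) = -8 < 0 ⇒ local maximum; R''(5/2) = 8 > 0 ⇒ local minimum.
Thus R has its local minimum at t = 5/2, with value -19/6.

5/2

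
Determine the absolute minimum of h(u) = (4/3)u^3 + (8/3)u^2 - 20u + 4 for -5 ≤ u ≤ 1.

Differentiating, h'(u) = 4u^2 + (16/3)u - 20; whose only zero in [-5, 1] is u = -3.
Compare values at every candidate in [-5, 1]: h(-5) = 4, h(-3) = 52, h(1) = -12.
So the minimum is h(1) = -12.

-12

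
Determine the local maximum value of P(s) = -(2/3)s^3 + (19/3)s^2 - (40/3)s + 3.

34/3

P'(s) = -2s^2 + (38/3)s - 40/3 = 0 at s = 4/3, 5.
Second-derivative test with P''(s) = -4s + 38/3: P''(4/3) = 22/3 > 0 ⇒ local minimum; P''(5) = -22/3 < 0 ⇒ local maximum.
So the local maximum value is P(5) = 34/3.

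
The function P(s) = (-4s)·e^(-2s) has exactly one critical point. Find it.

1/2

By the product rule, P'(s) = (8s - 4)·e^(-2s). Since e^(-2s) > 0, the only critical point is s = 1/2.
P''(1/2) has the same sign as 8 > 0, so this is a local minimum.
P(1/2) = (-2)·e^(-1) ≈ -0.7358.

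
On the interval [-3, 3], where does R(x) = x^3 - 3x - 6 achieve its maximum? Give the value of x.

Differentiating, R'(x) = 3x^2 - 3; which vanishes at x = -1 and x = 1.
Evaluating at the critical points and endpoints: R(-3) = -24; R(-1) = -4; R(1) = -8; R(3) = 12.
So the maximum is R(3) = 12.

3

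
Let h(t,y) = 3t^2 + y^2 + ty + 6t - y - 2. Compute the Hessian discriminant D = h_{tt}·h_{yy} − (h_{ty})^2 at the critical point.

11

∂h/∂t = 6t + y + 6 = 0 and ∂h/∂y = t + 2y - 1 = 0, so (t, y) = (-13/11, 12/11).
The Hessian has h_{tt} = 6, h_{yy} = 2, h_{ty} = 1, giving D = 11 > 0 with h_{tt} > 0, so the point is a local minimum.
D = (6)·(2) − (1)^2 = 11.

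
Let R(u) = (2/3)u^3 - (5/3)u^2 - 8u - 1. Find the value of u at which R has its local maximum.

R'(u) = 2u^2 - (10/3)u - 8 = 0 at u = -4/3, 3.
R''(u) = 4u - 10/3. R''(-4/3) = -26/3 < 0 ⇒ local maximum; R''(3) = 26/3 > 0 ⇒ local minimum.
Thus R has its local maximum at u = -4/3, with value 415/81.

-4/3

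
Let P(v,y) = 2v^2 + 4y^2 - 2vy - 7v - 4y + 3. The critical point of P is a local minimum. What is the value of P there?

-50/7

∂P/∂v = 4v - 2y - 7 = 0 and ∂P/∂y = -2v + 8y - 4 = 0, so (v, y) = (16/7, 15/14).
The Hessian has P_{vv} = 4, P_{yy} = 8, P_{vy} = -2, giving D = 28 > 0 with P_{vv} > 0, so the point is a local minimum.
P(16/7, 15/14) = -50/7.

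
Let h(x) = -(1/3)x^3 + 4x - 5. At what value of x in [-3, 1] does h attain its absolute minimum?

-2

h'(x) = -x^2 + 4, whose only zero in [-3, 1] is x = -2.
Compare values at every candidate in [-3, 1]: h(-3) = -8,  h(-2) = -31/3,  h(1) = -4/3.
The minimum over the interval is -31/3, attained at x = -2.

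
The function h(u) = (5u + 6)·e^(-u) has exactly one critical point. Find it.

Differentiating with the product rule gives h'(u) = (-5u - 1)·e^(-u). Since e^(-u) > 0, the only critical point is u = -1/5.
h''(-1/5) has the same sign as -5 < 0, so this is a local maximum.
h(-1/5) = (5)·e^(1/5) ≈ 6.1070.

-1/5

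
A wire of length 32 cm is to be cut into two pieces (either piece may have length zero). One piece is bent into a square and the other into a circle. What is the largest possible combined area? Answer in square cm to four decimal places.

Let x be the length used for the square. Square side x/4; circle radius (32−x)/(2π).
A(x) = (x/4)² + π·((32−x)/(2π))² = x²/16 + (32−x)²/(4π) for 0 ≤ x ≤ 32. A'(x) = x/8 − (32−x)/(2π) = 0 gives x = 4·32/(π+4) ≈ 17.9232.
A'' > 0, so the interior critical point is a minimum; the maximum is at an endpoint. A(0) = 81.4873 and A(32) = 64.0000, so the largest area is 81.4873.

81.4873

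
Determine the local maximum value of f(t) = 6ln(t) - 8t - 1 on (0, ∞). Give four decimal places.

-8.7261

f'(t) = 6/t − 8 = 0 gives t = 3/4.
f''(t) = -6/t², which is negative for t > 0, so this is a local maximum.
f(3/4) = 6·ln(3/4) - 6 - 1 ≈ -8.7261.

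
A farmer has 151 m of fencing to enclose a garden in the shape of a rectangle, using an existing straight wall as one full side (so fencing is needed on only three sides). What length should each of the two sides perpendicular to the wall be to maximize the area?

Let the sides perpendicular to the wall have length x and the parallel side y, so 2x + y = 151 and the area is A = xy = x(151 − 2x).
A'(x) = 151 − 4x = 0 gives x = 151/4, and A''(x) = −4 < 0 confirms a maximum.
Then y = 151 − 2·151/4 = 151/2 and A = 22801/8.

151/4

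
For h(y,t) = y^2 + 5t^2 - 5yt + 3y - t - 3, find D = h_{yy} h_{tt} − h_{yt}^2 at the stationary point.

∂h/∂y = 2y - 5t + 3 = 0 and ∂h/∂t = -5y + 10t - 1 = 0, so (y, t) = (5, 13/5).
The Hessian has h_{yy} = 2, h_{tt} = 10, h_{yt} = -5, giving D = -5 < 0, so the point is a saddle point.
D = (2)·(10) − (-5)^2 = -5.

-5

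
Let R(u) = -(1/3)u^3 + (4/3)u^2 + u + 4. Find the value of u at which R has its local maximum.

Critical points: R'(u) = -u^2 + (8/3)u + 1 vanishes at u = -1/3, 3.
Since R''(u) = -2u + 8/3, we get R''(-1/3) = 10/3 > 0 ⇒ local minimum; R''(3) = -10/3 < 0 ⇒ local maximum.
Thus R has its local maximum at u = 3, with value 10.

3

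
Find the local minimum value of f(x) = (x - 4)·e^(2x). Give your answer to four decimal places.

-548.3166

f'(x) = 1·e^(2x) + (x - 4)·2·e^(2x) = (2x - 7)·e^(2x). Since e^(2x) > 0, the only critical point is x = 7/2.
f''(7/2) has the same sign as 2 > 0, so this is a local minimum.
f(7/2) = (-1/2)·e^(7) ≈ -548.3166.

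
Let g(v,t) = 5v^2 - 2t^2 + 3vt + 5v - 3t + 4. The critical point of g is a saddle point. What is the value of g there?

∂g/∂v = 10v + 3t + 5 = 0 and ∂g/∂t = 3v - 4t - 3 = 0, so (v, t) = (-11/49, -45/49).
The Hessian has g_{vv} = 10, g_{tt} = -4, g_{vt} = 3, giving D = -49 < 0, so the point is a saddle point.
g(-11/49, -45/49) = 236/49.

236/49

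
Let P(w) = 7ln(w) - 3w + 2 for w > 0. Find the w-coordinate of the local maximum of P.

7/3

P'(w) = 7/w − 3 = 0 gives w = 7/3.
P''(w) = -7/w², which is negative for w > 0, so this is a local maximum.
P(7/3) = 7·ln(7/3) - 7 + 2 ≈ 0.9311.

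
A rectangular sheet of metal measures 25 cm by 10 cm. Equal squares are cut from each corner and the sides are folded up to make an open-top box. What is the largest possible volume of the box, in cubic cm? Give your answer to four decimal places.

253.7920

With cut size x, the volume is V(x) = x(25 − 2x)(10 − 2x) for 0 < x < 5.
V'(x) = 12x^2 − 140x + 250. Setting V'(x) = 0 gives x ≈ 2.2009 (the root in (0, 5)).
V''(x) = 24x − 140 is negative there, so this is the maximum; V ≈ 253.7920.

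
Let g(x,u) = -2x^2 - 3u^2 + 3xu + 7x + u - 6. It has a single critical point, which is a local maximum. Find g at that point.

16/3

∂g/∂x = -4x + 3u + 7 = 0 and ∂g/∂u = 3x - 6u + 1 = 0, so (x, u) = (3, 5/3).
The Hessian has g_{xx} = -4, g_{uu} = -6, g_{xu} = 3, giving D = 15 > 0 with g_{xx} < 0, so the point is a local maximum.
g(3, 5/3) = 16/3.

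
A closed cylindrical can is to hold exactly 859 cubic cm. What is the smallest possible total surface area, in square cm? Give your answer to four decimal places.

500.2380

With radius r and height h, πr²h = 859 so h = 859/(πr²), and S(r) = 2πr² + 2πrh = 2πr² + 2·859/r.
S'(r) = 4πr − 2·859/r² = 0 ⇒ r³ = 859/(2π), so r ≈ 5.1515 and h = 2r ≈ 10.3031.
S''(r) = 4π + 4·859/r³ > 0, so this is the minimum; S ≈ 500.2380.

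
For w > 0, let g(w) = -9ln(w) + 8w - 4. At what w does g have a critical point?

g'(w) = -9/w + 8 = 0 gives w = 9/8.
g''(w) = 9/w², which is positive for w > 0, so this is a local minimum.
g(9/8) = -9·ln(9/8) + 9 - 4 ≈ 3.9400.

9/8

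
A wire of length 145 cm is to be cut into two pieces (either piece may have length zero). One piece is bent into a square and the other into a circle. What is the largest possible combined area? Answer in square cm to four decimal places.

1673.1163

Let x be the length used for the square. Square side x/4; circle radius (145−x)/(2π).
A(x) = (x/4)² + π·((145−x)/(2π))² = x²/16 + (145−x)²/(4π) for 0 ≤ x ≤ 145. A'(x) = x/8 − (145−x)/(2π) = 0 gives x = 4·145/(π+4) ≈ 81.2144.
A'' > 0, so the interior critical point is a minimum; the maximum is at an endpoint. A(0) = 1673.1163 and A(145) = 1314.0625, so the largest area is 1673.1163.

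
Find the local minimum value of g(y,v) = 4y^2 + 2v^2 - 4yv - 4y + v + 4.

11/4

∂g/∂y = 8y - 4v - 4 = 0 and ∂g/∂v = -4y + 4v + 1 = 0, so (y, v) = (3/4, 1/2).
The Hessian has g_{yy} = 8, g_{vv} = 4, g_{yv} = -4, giving D = 16 > 0 with g_{yy} > 0, so the point is a local minimum.
g(3/4, 1/2) = 11/4.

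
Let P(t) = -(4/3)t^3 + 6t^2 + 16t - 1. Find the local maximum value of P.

P'(t) = -4t^2 + 12t + 16. Setting P'(t) = 0 gives t ∈ {-1, 4}.
Second-derivative test with P''(t) = -8t + 12: P''(-1) = 20 > 0 ⇒ local minimum; P''(4) = -20 < 0 ⇒ local maximum.
So the local maximum value is P(4) = 221/3.

221/3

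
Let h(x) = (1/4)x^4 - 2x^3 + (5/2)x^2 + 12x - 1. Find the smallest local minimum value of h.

h'(x) = x^3 - 6x^2 + 5x + 12. Setting h'(x) = 0 gives x ∈ {-1, 3, 4}.
Since h''(x) = 3x^2 - 12x + 5, we get h''(-1) = 20 > 0 ⇒ local minimum; h''(3) = -4 < 0 ⇒ local maximum; h''(4) = 5 > 0 ⇒ local minimum.
So the smallest local minimum value is h(-1) = -33/4.

-33/4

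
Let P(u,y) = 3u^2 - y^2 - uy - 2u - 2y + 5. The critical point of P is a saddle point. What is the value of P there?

∂P/∂u = 6u - y - 2 = 0 and ∂P/∂y = -u - 2y - 2 = 0, so (u, y) = (2/13, -14/13).
The Hessian has P_{uu} = 6, P_{yy} = -2, P_{uy} = -1, giving D = -13 < 0, so the point is a saddle point.
P(2/13, -14/13) = 77/13.

77/13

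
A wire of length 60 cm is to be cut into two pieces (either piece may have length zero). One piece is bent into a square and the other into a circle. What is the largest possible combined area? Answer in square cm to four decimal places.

286.4789

Let x be the length used for the square. Square side x/4; circle radius (60−x)/(2π).
A(x) = (x/4)² + π·((60−x)/(2π))² = x²/16 + (60−x)²/(4π) for 0 ≤ x ≤ 60. A'(x) = x/8 − (60−x)/(2π) = 0 gives x = 4·60/(π+4) ≈ 33.6059.
A'' > 0, so the interior critical point is a minimum; the maximum is at an endpoint. A(0) = 286.4789 and A(60) = 225.0000, so the largest area is 286.4789.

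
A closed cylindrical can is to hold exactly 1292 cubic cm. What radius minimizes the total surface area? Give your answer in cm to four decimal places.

5.9024

With radius r and height h, πr²h = 1292 so h = 1292/(πr²), and S(r) = 2πr² + 2πrh = 2πr² + 2·1292/r.
S'(r) = 4πr − 2·1292/r² = 0 ⇒ r³ = 1292/(2π), so r ≈ 5.9024 and h = 2r ≈ 11.8048.
S''(r) = 4π + 4·1292/r³ > 0, so this is the minimum; S ≈ 656.6837.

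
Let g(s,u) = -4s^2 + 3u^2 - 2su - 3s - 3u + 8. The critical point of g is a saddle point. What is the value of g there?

∂g/∂s = -8s - 2u - 3 = 0 and ∂g/∂u = -2s + 6u - 3 = 0, so (s, u) = (-6/13, 9/26).
The Hessian has g_{ss} = -8, g_{uu} = 6, g_{su} = -2, giving D = -52 < 0, so the point is a saddle point.
g(-6/13, 9/26) = 425/52.

425/52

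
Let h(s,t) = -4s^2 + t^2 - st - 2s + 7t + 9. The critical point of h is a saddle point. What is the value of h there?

-53/17

∂h/∂s = -8s - t - 2 = 0 and ∂h/∂t = -s + 2t + 7 = 0, so (s, t) = (3/17, -58/17).
The Hessian has h_{ss} = -8, h_{tt} = 2, h_{st} = -1, giving D = -17 < 0, so the point is a saddle point.
h(3/17, -58/17) = -53/17.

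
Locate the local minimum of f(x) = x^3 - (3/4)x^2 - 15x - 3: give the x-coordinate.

Critical points: f'(x) = 3x^2 - (3/2)x - 15 vanishes at x = -2, 5/2.
Second-derivative test with f''(x) = 6x - 3/2: f''(-2) = -27/2 < 0 ⇒ local maximum; f''(5/2) = 27/2 > 0 ⇒ local minimum.
The local minimum is f(5/2) = -473/16.

5/2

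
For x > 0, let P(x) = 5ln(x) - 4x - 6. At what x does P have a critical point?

P'(x) = 5/x − 4 = 0 gives x = 5/4.
P''(x) = -5/x², which is negative for x > 0, so this is a local maximum.
P(5/4) = 5·ln(5/4) - 5 - 6 ≈ -9.8843.

5/4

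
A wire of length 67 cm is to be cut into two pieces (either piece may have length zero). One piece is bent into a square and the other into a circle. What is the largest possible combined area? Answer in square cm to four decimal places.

Let x be the length used for the square. Square side x/4; circle radius (67−x)/(2π).
A(x) = (x/4)² + π·((67−x)/(2π))² = x²/16 + (67−x)²/(4π) for 0 ≤ x ≤ 67. A'(x) = x/8 − (67−x)/(2π) = 0 gives x = 4·67/(π+4) ≈ 37.5266.
A'' > 0, so the interior critical point is a minimum; the maximum is at an endpoint. A(0) = 357.2233 and A(67) = 280.5625, so the largest area is 357.2233.

357.2233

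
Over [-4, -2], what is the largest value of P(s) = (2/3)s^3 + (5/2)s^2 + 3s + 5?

Differentiating, P'(s) = 2s^2 + 5s + 3; which has no zeros in [-4, -2].
Evaluating at the critical points and endpoints: P(-4) = -29/3; P(-2) = 11/3.
The maximum over the interval is 11/3, attained at s = -2.

11/3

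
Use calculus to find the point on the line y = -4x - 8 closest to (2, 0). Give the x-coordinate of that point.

Minimize D(x)^2 = (x - 2)^2 + (-4x - 8)^2.
d/dx[D^2] = 2(x - 2) + 2·(-4)·(-4x - 8) = 0 ⇒ x = -30/17.
Then y = -16/17 and the distance is √(256/17) ≈ 3.8806.

-30/17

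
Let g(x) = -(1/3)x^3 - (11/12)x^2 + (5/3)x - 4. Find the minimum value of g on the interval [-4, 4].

-100/3

g'(x) = -x^2 - (11/6)x + 5/3, which vanishes at x = -5/2 and x = 2/3.
Candidates: g(-4) = -4; g(-5/2) = -139/16; g(2/3) = -275/81; g(4) = -100/3.
The minimum over the interval is -100/3, attained at x = 4.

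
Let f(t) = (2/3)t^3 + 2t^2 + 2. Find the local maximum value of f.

f'(t) = 2t^2 + 4t = 0 at t = -2, 0.
Second-derivative test with f''(t) = 4t + 4: f''(-2) = -4 < 0 ⇒ local maximum; f''(0) = 4 > 0 ⇒ local minimum.
So the local maximum value is f(-2) = 14/3.

14/3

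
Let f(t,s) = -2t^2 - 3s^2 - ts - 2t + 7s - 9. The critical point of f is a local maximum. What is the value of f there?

-83/23

∂f/∂t = -4t - s - 2 = 0 and ∂f/∂s = -t - 6s + 7 = 0, so (t, s) = (-19/23, 30/23).
The Hessian has f_{tt} = -4, f_{ss} = -6, f_{ts} = -1, giving D = 23 > 0 with f_{tt} < 0, so the point is a local maximum.
f(-19/23, 30/23) = -83/23.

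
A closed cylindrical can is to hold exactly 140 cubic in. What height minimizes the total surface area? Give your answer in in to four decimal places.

5.6279

With radius r and height h, πr²h = 140 so h = 140/(πr²), and S(r) = 2πr² + 2πrh = 2πr² + 2·140/r.
S'(r) = 4πr − 2·140/r² = 0 ⇒ r³ = 140/(2π), so r ≈ 2.8139 and h = 2r ≈ 5.6279.
S''(r) = 4π + 4·140/r³ > 0, so this is the minimum; S ≈ 149.2565.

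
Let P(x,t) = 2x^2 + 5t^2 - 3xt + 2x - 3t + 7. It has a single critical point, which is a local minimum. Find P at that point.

197/31

∂P/∂x = 4x - 3t + 2 = 0 and ∂P/∂t = -3x + 10t - 3 = 0, so (x, t) = (-11/31, 6/31).
The Hessian has P_{xx} = 4, P_{tt} = 10, P_{xt} = -3, giving D = 31 > 0 with P_{xx} > 0, so the point is a local minimum.
P(-11/31, 6/31) = 197/31.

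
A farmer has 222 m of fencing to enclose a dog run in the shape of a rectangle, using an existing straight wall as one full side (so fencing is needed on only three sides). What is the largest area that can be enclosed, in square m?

Let the sides perpendicular to the wall have length x and the parallel side y, so 2x + y = 222 and the area is A = xy = x(222 − 2x).
A'(x) = 222 − 4x = 0 gives x = 111/2, and A''(x) = −4 < 0 confirms a maximum.
Then y = 222 − 2·111/2 = 111 and A = 12321/2.

12321/2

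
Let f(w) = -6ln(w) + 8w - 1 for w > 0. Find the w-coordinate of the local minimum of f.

3/4

f'(w) = -6/w + 8 = 0 gives w = 3/4.
f''(w) = 6/w², which is positive for w > 0, so this is a local minimum.
f(3/4) = -6·ln(3/4) + 6 - 1 ≈ 6.7261.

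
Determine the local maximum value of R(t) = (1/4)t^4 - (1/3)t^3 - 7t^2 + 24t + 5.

Critical points: R'(t) = t^3 - t^2 - 14t + 24 vanishes at t = -4, 2, 3.
Since R''(t) = 3t^2 - 2t - 14, we get R''(-4) = 42 > 0 ⇒ local minimum; R''(2) = -6 < 0 ⇒ local maximum; R''(3) = 7 > 0 ⇒ local minimum.
So the local maximum value is R(2) = 79/3.

79/3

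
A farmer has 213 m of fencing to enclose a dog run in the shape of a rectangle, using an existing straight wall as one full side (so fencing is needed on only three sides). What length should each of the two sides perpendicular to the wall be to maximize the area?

213/4

Let the sides perpendicular to the wall have length x and the parallel side y, so 2x + y = 213 and the area is A = xy = x(213 − 2x).
A'(x) = 213 − 4x = 0 gives x = 213/4, and A''(x) = −4 < 0 confirms a maximum.
Then y = 213 − 2·213/4 = 213/2 and A = 45369/8.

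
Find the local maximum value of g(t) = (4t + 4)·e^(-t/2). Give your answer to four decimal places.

4.8522

g'(t) = 4·e^(-t/2) + (4t + 4)·(-1/2)·e^(-t/2) = (-2t + 2)·e^(-t/2). Since e^(-t/2) > 0, the only critical point is t = 1.
g''(1) has the same sign as -2 < 0, so this is a local maximum.
g(1) = (8)·e^(-1/2) ≈ 4.8522.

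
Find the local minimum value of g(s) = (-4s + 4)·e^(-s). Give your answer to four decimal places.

-0.5413

Differentiating with the product rule gives g'(s) = (4s - 8)·e^(-s). Since e^(-s) > 0, the only critical point is s = 2.
g''(2) has the same sign as 4 > 0, so this is a local minimum.
g(2) = (-4)·e^(-2) ≈ -0.5413.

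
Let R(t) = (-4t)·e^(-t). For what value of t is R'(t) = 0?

1

Differentiating with the product rule gives R'(t) = (4t - 4)·e^(-t). Since e^(-t) > 0, the only critical point is t = 1.
R''(1) has the same sign as 4 > 0, so this is a local minimum.
R(1) = (-4)·e^(-1) ≈ -1.4715.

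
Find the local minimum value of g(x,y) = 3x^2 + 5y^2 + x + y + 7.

103/15

∂g/∂x = 6x + 1 = 0 and ∂g/∂y = 10y + 1 = 0, so (x, y) = (-1/6, -1/10).
The Hessian has g_{xx} = 6, g_{yy} = 10, g_{xy} = 0, giving D = 60 > 0 with g_{xx} > 0, so the point is a local minimum.
g(-1/6, -1/10) = 103/15.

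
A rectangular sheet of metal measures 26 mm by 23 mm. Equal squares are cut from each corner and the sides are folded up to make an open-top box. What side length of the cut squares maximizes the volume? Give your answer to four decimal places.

With cut size x, the volume is V(x) = x(26 − 2x)(23 − 2x) for 0 < x < 11.5.
V'(x) = 12x^2 − 196x + 598. Setting V'(x) = 0 gives x ≈ 4.0604 (the root in (0, 11.5)).
V''(x) = 24x − 196 is negative there, so this is the maximum; V ≈ 1080.1809.

4.0604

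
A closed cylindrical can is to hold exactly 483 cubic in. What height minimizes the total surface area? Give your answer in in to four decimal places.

With radius r and height h, πr²h = 483 so h = 483/(πr²), and S(r) = 2πr² + 2πrh = 2πr² + 2·483/r.
S'(r) = 4πr − 2·483/r² = 0 ⇒ r³ = 483/(2π), so r ≈ 4.2520 and h = 2r ≈ 8.5039.
S''(r) = 4π + 4·483/r³ > 0, so this is the minimum; S ≈ 340.7841.

8.5039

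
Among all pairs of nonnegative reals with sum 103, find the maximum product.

With x + y = 103, the product is P(x) = x(103 − x).
P'(x) = 103 − 2x = 0 gives x = 103/2; P'' = −2 < 0, so this is the maximum.
P = 103/2·103/2 = 10609/4.

10609/4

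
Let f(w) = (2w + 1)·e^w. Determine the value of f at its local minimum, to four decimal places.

Differentiating with the product rule gives f'(w) = (2w + 3)·e^w. Since e^w > 0, the only critical point is w = -3/2.
f''(-3/2) has the same sign as 2 > 0, so this is a local minimum.
f(-3/2) = (-2)·e^(-3/2) ≈ -0.4463.

-0.4463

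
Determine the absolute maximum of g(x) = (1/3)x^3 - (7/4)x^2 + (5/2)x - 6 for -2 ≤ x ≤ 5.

g'(x) = x^2 - (7/2)x + 5/2, which vanishes at x = 1 and x = 5/2.
Candidates: g(-2) = -62/3; g(1) = -59/12; g(5/2) = -263/48; g(5) = 53/12.
So the maximum is g(5) = 53/12.

53/12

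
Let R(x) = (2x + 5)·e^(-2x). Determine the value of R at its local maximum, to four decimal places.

R'(x) = 2·e^(-2x) + (2x + 5)·(-2)·e^(-2x) = (-4x - 8)·e^(-2x). Since e^(-2x) > 0, the only critical point is x = -2.
R''(-2) has the same sign as -4 < 0, so this is a local maximum.
R(-2) = (1)·e^(4) ≈ 54.5982.

54.5982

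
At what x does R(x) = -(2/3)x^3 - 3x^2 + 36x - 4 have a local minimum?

-6

R'(x) = -2x^2 - 6x + 36. Setting R'(x) = 0 gives x ∈ {-6, 3}.
Second-derivative test with R''(x) = -4x - 6: R''(-6) = 18 > 0 ⇒ local minimum; R''(3) = -18 < 0 ⇒ local maximum.
Thus R has its local minimum at x = -6, with value -184.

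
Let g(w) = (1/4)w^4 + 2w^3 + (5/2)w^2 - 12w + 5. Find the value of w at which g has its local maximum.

-3

g'(w) = w^3 + 6w^2 + 5w - 12 = 0 at w = -4, -3, 1.
Since g''(w) = 3w^2 + 12w + 5, we get g''(-4) = 5 > 0 ⇒ local minimum; g''(-3) = -4 < 0 ⇒ local maximum; g''(1) = 20 > 0 ⇒ local minimum.
So the local maximum value is g(-3) = 119/4.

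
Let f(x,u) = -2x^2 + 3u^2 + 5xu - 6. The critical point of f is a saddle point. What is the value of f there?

-6

∂f/∂x = -4x + 5u = 0 and ∂f/∂u = 5x + 6u = 0, so (x, u) = (0, 0).
The Hessian has f_{xx} = -4, f_{uu} = 6, f_{xu} = 5, giving D = -49 < 0, so the point is a saddle point.
f(0, 0) = -6.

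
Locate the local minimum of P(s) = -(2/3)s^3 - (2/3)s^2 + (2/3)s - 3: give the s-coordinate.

-1

P'(s) = -2s^2 - (4/3)s + 2/3. Setting P'(s) = 0 gives s ∈ {-1, 1/3}.
Second-derivative test with P''(s) = -4s - 4/3: P''(-1) = 8/3 > 0 ⇒ local minimum; P''(1/3) = -8/3 < 0 ⇒ local maximum.
Thus P has its local minimum at s = -1, with value -11/3.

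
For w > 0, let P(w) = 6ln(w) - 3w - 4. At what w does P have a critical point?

P'(w) = 6/w − 3 = 0 gives w = 2.
P''(w) = -6/w², which is negative for w > 0, so this is a local maximum.
P(2) = 6·ln(2) - 6 - 4 ≈ -5.8411.

2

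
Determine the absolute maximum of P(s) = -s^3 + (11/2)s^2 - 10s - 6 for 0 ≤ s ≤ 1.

-6

P'(s) = -3s^2 + 11s - 10, which has no zeros in [0, 1].
Compare values at every candidate in [0, 1]: P(0) = -6,  P(1) = -23/2.
The maximum over the interval is -6, attained at s = 0.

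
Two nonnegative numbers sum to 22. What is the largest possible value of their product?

121

With x + y = 22, the product is P(x) = x(22 − x).
P'(x) = 22 − 2x = 0 gives x = 11; P'' = −2 < 0, so this is the maximum.
P = 11·11 = 121.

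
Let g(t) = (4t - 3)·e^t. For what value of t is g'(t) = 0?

Differentiating with the product rule gives g'(t) = (4t + 1)·e^t. Since e^t > 0, the only critical point is t = -1/4.
g''(-1/4) has the same sign as 4 > 0, so this is a local minimum.
g(-1/4) = (-4)·e^(-1/4) ≈ -3.1152.

-1/4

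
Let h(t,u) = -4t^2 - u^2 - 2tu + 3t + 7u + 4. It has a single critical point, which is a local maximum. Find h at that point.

211/12

∂h/∂t = -8t - 2u + 3 = 0 and ∂h/∂u = -2t - 2u + 7 = 0, so (t, u) = (-2/3, 25/6).
The Hessian has h_{tt} = -8, h_{uu} = -2, h_{tu} = -2, giving D = 12 > 0 with h_{tt} < 0, so the point is a local maximum.
h(-2/3, 25/6) = 211/12.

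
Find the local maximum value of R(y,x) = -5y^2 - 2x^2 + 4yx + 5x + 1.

∂R/∂y = -10y + 4x = 0 and ∂R/∂x = 4y - 4x + 5 = 0, so (y, x) = (5/6, 25/12).
The Hessian has R_{yy} = -10, R_{xx} = -4, R_{yx} = 4, giving D = 24 > 0 with R_{yy} < 0, so the point is a local maximum.
R(5/6, 25/12) = 149/24.

149/24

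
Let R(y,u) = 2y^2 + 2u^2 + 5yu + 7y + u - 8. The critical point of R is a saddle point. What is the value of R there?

-7/9

∂R/∂y = 4y + 5u + 7 = 0 and ∂R/∂u = 5y + 4u + 1 = 0, so (y, u) = (23/9, -31/9).
The Hessian has R_{yy} = 4, R_{uu} = 4, R_{yu} = 5, giving D = -9 < 0, so the point is a saddle point.
R(23/9, -31/9) = -7/9.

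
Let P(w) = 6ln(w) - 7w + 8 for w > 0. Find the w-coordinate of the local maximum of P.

P'(w) = 6/w − 7 = 0 gives w = 6/7.
P''(w) = -6/w², which is negative for w > 0, so this is a local maximum.
P(6/7) = 6·ln(6/7) - 6 + 8 ≈ 1.0751.

6/7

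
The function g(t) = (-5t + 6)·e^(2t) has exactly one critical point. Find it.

7/10

By the product rule, g'(t) = (-10t + 7)·e^(2t). Since e^(2t) > 0, the only critical point is t = 7/10.
g''(7/10) has the same sign as -10 < 0, so this is a local maximum.
g(7/10) = (5/2)·e^(7/5) ≈ 10.1380.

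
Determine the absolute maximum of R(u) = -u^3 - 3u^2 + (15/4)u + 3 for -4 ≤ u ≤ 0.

Differentiating, R'(u) = -3u^2 - 6u + 15/4; whose only zero in [-4, 0] is u = -5/2.
Compare values at every candidate in [-4, 0]: R(-4) = 4; R(-5/2) = -19/2; R(0) = 3.
So the maximum is R(-4) = 4.

4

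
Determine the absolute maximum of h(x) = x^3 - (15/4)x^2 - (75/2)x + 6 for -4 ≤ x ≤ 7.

Differentiating, h'(x) = 3x^2 - (15/2)x - 75/2; which vanishes at x = -5/2 and x = 5.
Compare values at every candidate in [-4, 7]: h(-4) = 32,  h(-5/2) = 971/16,  h(5) = -601/4,  h(7) = -389/4.
Hence the absolute maximum is 971/16 at x = -5/2.

971/16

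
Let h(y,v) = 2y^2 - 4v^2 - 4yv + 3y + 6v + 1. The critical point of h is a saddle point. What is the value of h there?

13/4

∂h/∂y = 4y - 4v + 3 = 0 and ∂h/∂v = -4y - 8v + 6 = 0, so (y, v) = (0, 3/4).
The Hessian has h_{yy} = 4, h_{vv} = -8, h_{yv} = -4, giving D = -48 < 0, so the point is a saddle point.
h(0, 3/4) = 13/4.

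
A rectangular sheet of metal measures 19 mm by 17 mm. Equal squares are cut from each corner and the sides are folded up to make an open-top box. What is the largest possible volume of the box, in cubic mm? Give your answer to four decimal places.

With cut size x, the volume is V(x) = x(19 − 2x)(17 − 2x) for 0 < x < 8.5.
V'(x) = 12x^2 − 144x + 323. Setting V'(x) = 0 gives x ≈ 2.9861 (the root in (0, 8.5)).
V''(x) = 24x − 144 is negative there, so this is the maximum; V ≈ 429.0069.

429.0069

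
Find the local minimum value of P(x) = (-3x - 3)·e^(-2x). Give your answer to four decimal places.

-4.0774

P'(x) = (-3)·e^(-2x) + (-3x - 3)·(-2)·e^(-2x) = (6x + 3)·e^(-2x). Since e^(-2x) > 0, the only critical point is x = -1/2.
P''(-1/2) has the same sign as 6 > 0, so this is a local minimum.
P(-1/2) = (-3/2)·e^(1) ≈ -4.0774.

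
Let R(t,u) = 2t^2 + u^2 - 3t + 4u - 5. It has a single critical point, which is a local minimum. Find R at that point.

-81/8

∂R/∂t = 4t - 3 = 0 and ∂R/∂u = 2u + 4 = 0, so (t, u) = (3/4, -2).
The Hessian has R_{tt} = 4, R_{uu} = 2, R_{tu} = 0, giving D = 8 > 0 with R_{tt} > 0, so the point is a local minimum.
R(3/4, -2) = -81/8.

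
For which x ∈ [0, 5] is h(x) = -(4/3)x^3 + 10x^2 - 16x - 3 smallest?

1

The derivative is -4x^2 + 20x - 16, which vanishes at x = 1 and x = 4.
Evaluating at the critical points and endpoints: h(0) = -3, h(1) = -31/3, h(4) = 23/3, h(5) = 1/3.
Hence the absolute minimum is -31/3 at x = 1.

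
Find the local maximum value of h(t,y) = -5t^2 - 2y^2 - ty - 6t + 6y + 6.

174/13

∂h/∂t = -10t - y - 6 = 0 and ∂h/∂y = -t - 4y + 6 = 0, so (t, y) = (-10/13, 22/13).
The Hessian has h_{tt} = -10, h_{yy} = -4, h_{ty} = -1, giving D = 39 > 0 with h_{tt} < 0, so the point is a local maximum.
h(-10/13, 22/13) = 174/13.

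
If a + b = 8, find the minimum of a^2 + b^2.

With a + b = 8, a^2 + b^2 = a^2 + (8 − a)^2.
The derivative 2a − 2(8 − a) = 4a − 16 vanishes at a = 4; second derivative 4 > 0, a minimum.
The minimum is 2·(4)^2 = 32.

32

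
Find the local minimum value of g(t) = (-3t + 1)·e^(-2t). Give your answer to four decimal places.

Differentiating with the product rule gives g'(t) = (6t - 5)·e^(-2t). Since e^(-2t) > 0, the only critical point is t = 5/6.
g''(5/6) has the same sign as 6 > 0, so this is a local minimum.
g(5/6) = (-3/2)·e^(-5/3) ≈ -0.2833.

-0.2833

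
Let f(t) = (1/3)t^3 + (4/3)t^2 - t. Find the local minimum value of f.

-14/81

Critical points: f'(t) = t^2 + (8/3)t - 1 vanishes at t = -3, 1/3.
Second-derivative test with f''(t) = 2t + 8/3: f''(-3) = -10/3 < 0 ⇒ local maximum; f''(1/3) = 10/3 > 0 ⇒ local minimum.
The local minimum is f(1/3) = -14/81.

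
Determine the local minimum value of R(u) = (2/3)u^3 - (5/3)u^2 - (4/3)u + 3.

-1

R'(u) = 2u^2 - (10/3)u - 4/3 = 0 at u = -1/3, 2.
Since R''(u) = 4u - 10/3, we get R''(-1/3) = -14/3 < 0 ⇒ local maximum; R''(2) = 14/3 > 0 ⇒ local minimum.
Thus R has its local minimum at u = 2, with value -1.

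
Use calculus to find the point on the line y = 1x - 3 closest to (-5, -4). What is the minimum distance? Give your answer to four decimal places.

2.8284

Minimize D(x)^2 = (x + 5)^2 + (x + 1)^2.
d/dx[D^2] = 2(x + 5) + 2·1·(x + 1) = 0 ⇒ x = -3.
Then y = -6 and the distance is √(8) ≈ 2.8284.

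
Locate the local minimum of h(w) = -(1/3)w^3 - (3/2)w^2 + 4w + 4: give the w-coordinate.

h'(w) = -w^2 - 3w + 4. Setting h'(w) = 0 gives w ∈ {-4, 1}.
Second-derivative test with h''(w) = -2w - 3: h''(-4) = 5 > 0 ⇒ local minimum; h''(1) = -5 < 0 ⇒ local maximum.
The local minimum is h(-4) = -44/3.

-4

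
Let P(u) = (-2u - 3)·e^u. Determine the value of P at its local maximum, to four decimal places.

0.1642

By the product rule, P'(u) = (-2u - 5)·e^u. Since e^u > 0, the only critical point is u = -5/2.
P''(-5/2) has the same sign as -2 < 0, so this is a local maximum.
P(-5/2) = (2)·e^(-5/2) ≈ 0.1642.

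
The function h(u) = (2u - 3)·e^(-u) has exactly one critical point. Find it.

By the product rule, h'(u) = (-2u + 5)·e^(-u). Since e^(-u) > 0, the only critical point is u = 5/2.
h''(5/2) has the same sign as -2 < 0, so this is a local maximum.
h(5/2) = (2)·e^(-5/2) ≈ 0.1642.

5/2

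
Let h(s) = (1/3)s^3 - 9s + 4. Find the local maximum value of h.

22

h'(s) = s^2 - 9. Setting h'(s) = 0 gives s ∈ {-3, 3}.
Since h''(s) = 2s, we get h''(-3) = -6 < 0 ⇒ local maximum; h''(3) = 6 > 0 ⇒ local minimum.
Thus h has its local maximum at s = -3, with value 22.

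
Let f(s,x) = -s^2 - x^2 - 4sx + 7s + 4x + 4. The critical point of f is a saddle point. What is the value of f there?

∂f/∂s = -2s - 4x + 7 = 0 and ∂f/∂x = -4s - 2x + 4 = 0, so (s, x) = (1/6, 5/3).
The Hessian has f_{ss} = -2, f_{xx} = -2, f_{sx} = -4, giving D = -12 < 0, so the point is a saddle point.
f(1/6, 5/3) = 95/12.

95/12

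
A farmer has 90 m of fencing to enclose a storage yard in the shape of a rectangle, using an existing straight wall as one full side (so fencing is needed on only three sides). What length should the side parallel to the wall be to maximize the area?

45

Let the sides perpendicular to the wall have length x and the parallel side y, so 2x + y = 90 and the area is A = xy = x(90 − 2x).
A'(x) = 90 − 4x = 0 gives x = 45/2, and A''(x) = −4 < 0 confirms a maximum.
Then y = 90 − 2·45/2 = 45 and A = 2025/2.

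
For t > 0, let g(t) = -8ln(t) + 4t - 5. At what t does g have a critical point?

g'(t) = -8/t + 4 = 0 gives t = 2.
g''(t) = 8/t², which is positive for t > 0, so this is a local minimum.
g(2) = -8·ln(2) + 8 - 5 ≈ -2.5452.

2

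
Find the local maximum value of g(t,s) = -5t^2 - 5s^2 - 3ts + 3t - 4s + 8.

∂g/∂t = -10t - 3s + 3 = 0 and ∂g/∂s = -3t - 10s - 4 = 0, so (t, s) = (6/13, -7/13).
The Hessian has g_{tt} = -10, g_{ss} = -10, g_{ts} = -3, giving D = 91 > 0 with g_{tt} < 0, so the point is a local maximum.
g(6/13, -7/13) = 127/13.

127/13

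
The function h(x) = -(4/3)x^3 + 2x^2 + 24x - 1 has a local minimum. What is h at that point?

Critical points: h'(x) = -4x^2 + 4x + 24 vanishes at x = -2, 3.
Second-derivative test with h''(x) = -8x + 4: h''(-2) = 20 > 0 ⇒ local minimum; h''(3) = -20 < 0 ⇒ local maximum.
Thus h has its local minimum at x = -2, with value -91/3.

-91/3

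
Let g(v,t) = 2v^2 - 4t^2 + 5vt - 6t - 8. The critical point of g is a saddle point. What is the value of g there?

-128/19

∂g/∂v = 4v + 5t = 0 and ∂g/∂t = 5v - 8t - 6 = 0, so (v, t) = (10/19, -8/19).
The Hessian has g_{vv} = 4, g_{tt} = -8, g_{vt} = 5, giving D = -57 < 0, so the point is a saddle point.
g(10/19, -8/19) = -128/19.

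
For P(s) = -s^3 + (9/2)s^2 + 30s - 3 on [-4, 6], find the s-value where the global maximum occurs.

5

P'(s) = -3s^2 + 9s + 30, which vanishes at s = -2 and s = 5.
Compare values at every candidate in [-4, 6]: P(-4) = 13, P(-2) = -37, P(5) = 269/2, P(6) = 123.
The maximum over the interval is 269/2, attained at s = 5.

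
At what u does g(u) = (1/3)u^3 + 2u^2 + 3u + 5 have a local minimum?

g'(u) = u^2 + 4u + 3. Setting g'(u) = 0 gives u ∈ {-3, -1}.
g''(u) = 2u + 4. g''(-3) = -2 < 0 ⇒ local maximum; g''(-1) = 2 > 0 ⇒ local minimum.
The local minimum is g(-1) = 11/3.

-1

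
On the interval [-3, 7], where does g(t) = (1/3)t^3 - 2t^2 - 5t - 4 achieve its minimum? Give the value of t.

The derivative is t^2 - 4t - 5, which vanishes at t = -1 and t = 5.
Evaluating at the critical points and endpoints: g(-3) = -16,  g(-1) = -4/3,  g(5) = -112/3,  g(7) = -68/3.
Hence the absolute minimum is -112/3 at t = 5.

5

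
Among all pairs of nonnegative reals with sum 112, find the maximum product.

With x + y = 112, the product is P(x) = x(112 − x).
P'(x) = 112 − 2x = 0 gives x = 56; P'' = −2 < 0, so this is the maximum.
P = 56·56 = 3136.

3136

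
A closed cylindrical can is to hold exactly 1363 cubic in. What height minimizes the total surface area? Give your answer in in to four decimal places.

With radius r and height h, πr²h = 1363 so h = 1363/(πr²), and S(r) = 2πr² + 2πrh = 2πr² + 2·1363/r.
S'(r) = 4πr − 2·1363/r² = 0 ⇒ r³ = 1363/(2π), so r ≈ 6.0086 and h = 2r ≈ 12.0172.
S''(r) = 4π + 4·1363/r³ > 0, so this is the minimum; S ≈ 680.5266.

12.0172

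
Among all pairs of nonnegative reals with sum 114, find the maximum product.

With x + y = 114, the product is P(x) = x(114 − x).
P'(x) = 114 − 2x = 0 gives x = 57; P'' = −2 < 0, so this is the maximum.
P = 57·57 = 3249.

3249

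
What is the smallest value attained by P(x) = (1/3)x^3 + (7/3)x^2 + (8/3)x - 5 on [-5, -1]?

-17/3

P'(x) = x^2 + (14/3)x + 8/3, whose only zero in [-5, -1] is x = -4.
Evaluating at the critical points and endpoints: P(-5) = -5/3,  P(-4) = 1/3,  P(-1) = -17/3.
Hence the absolute minimum is -17/3 at x = -1.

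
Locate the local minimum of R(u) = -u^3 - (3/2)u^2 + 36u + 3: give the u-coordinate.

-4

R'(u) = -3u^2 - 3u + 36. Setting R'(u) = 0 gives u ∈ {-4, 3}.
R''(u) = -6u - 3. R''(-4) = 21 > 0 ⇒ local minimum; R''(3) = -21 < 0 ⇒ local maximum.
So the local minimum value is R(-4) = -101.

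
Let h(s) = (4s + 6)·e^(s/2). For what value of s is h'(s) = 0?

Differentiating with the product rule gives h'(s) = (2s + 7)·e^(s/2). Since e^(s/2) > 0, the only critical point is s = -7/2.
h''(-7/2) has the same sign as 2 > 0, so this is a local minimum.
h(-7/2) = (-8)·e^(-7/4) ≈ -1.3902.

-7/2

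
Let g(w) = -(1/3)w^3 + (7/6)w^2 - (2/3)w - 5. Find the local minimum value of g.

-827/162

Critical points: g'(w) = -w^2 + (7/3)w - 2/3 vanishes at w = 1/3, 2.
g''(w) = -2w + 7/3. g''(1/3) = 5/3 > 0 ⇒ local minimum; g''(2) = -5/3 < 0 ⇒ local maximum.
Thus g has its local minimum at w = 1/3, with value -827/162.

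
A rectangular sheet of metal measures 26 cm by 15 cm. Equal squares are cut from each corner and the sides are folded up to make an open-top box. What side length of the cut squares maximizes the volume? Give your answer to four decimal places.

With cut size x, the volume is V(x) = x(26 − 2x)(15 − 2x) for 0 < x < 7.5.
V'(x) = 12x^2 − 164x + 390. Setting V'(x) = 0 gives x ≈ 3.0658 (the root in (0, 7.5)).
V''(x) = 24x − 164 is negative there, so this is the maximum; V ≈ 540.1968.

3.0658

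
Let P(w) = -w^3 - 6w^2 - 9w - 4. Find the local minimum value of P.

-4

P'(w) = -3w^2 - 12w - 9. Setting P'(w) = 0 gives w ∈ {-3, -1}.
Second-derivative test with P''(w) = -6w - 12: P''(-3) = 6 > 0 ⇒ local minimum; P''(-1) = -6 < 0 ⇒ local maximum.
The local minimum is P(-3) = -4.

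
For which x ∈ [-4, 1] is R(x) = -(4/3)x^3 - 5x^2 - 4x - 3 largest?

Differentiating, R'(x) = -4x^2 - 10x - 4; which vanishes at x = -2 and x = -1/2.
Candidates: R(-4) = 55/3; R(-2) = -13/3; R(-1/2) = -25/12; R(1) = -40/3.
The maximum over the interval is 55/3, attained at x = -4.

-4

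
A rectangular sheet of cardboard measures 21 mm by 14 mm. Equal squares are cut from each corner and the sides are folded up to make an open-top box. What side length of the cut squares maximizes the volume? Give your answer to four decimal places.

2.7466

With cut size x, the volume is V(x) = x(21 − 2x)(14 − 2x) for 0 < x < 7.
V'(x) = 12x^2 − 140x + 294. Setting V'(x) = 0 gives x ≈ 2.7466 (the root in (0, 7)).
V''(x) = 24x − 140 is negative there, so this is the maximum; V ≈ 362.3129.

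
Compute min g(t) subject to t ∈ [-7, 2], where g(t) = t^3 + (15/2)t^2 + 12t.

-119/2

The derivative is 3t^2 + 15t + 12, which vanishes at t = -4 and t = -1.
Compare values at every candidate in [-7, 2]: g(-7) = -119/2; g(-4) = 8; g(-1) = -11/2; g(2) = 62.
Hence the absolute minimum is -119/2 at t = -7.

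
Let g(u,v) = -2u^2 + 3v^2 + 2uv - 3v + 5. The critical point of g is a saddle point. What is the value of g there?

∂g/∂u = -4u + 2v = 0 and ∂g/∂v = 2u + 6v - 3 = 0, so (u, v) = (3/14, 3/7).
The Hessian has g_{uu} = -4, g_{vv} = 6, g_{uv} = 2, giving D = -28 < 0, so the point is a saddle point.
g(3/14, 3/7) = 61/14.

61/14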